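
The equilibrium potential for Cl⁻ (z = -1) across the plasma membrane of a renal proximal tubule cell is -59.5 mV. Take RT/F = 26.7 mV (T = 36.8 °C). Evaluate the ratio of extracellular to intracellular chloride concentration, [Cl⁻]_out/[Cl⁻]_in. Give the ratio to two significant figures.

ln([out]/[in]) = E·z/(26.7) = -59.5 × -1 / 26.7 = 2.2285
[out]/[in] = e^(2.2285) = 9.286

9.3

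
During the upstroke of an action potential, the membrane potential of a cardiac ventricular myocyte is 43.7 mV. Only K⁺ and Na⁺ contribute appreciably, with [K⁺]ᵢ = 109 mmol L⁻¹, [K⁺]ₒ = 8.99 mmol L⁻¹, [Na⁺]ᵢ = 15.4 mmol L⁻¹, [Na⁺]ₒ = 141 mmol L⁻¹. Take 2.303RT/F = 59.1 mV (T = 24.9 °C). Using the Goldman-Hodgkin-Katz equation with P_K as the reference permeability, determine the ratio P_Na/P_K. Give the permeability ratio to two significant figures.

Let α = P_Na/P_K. GHK: Vm = 59.1·log₁₀[(Kₒ + α·Naₒ)/(Kᵢ + α·Naᵢ)].
10^(Vm/59.1) = 10^(43.7/59.1) = 5.4881
So 5.4881·(Kᵢ + α·Naᵢ) = Kₒ + α·Naₒ → α = (5.4881·109.0 − 8.99) / (141.0 − 5.4881·15.4)
α = (598.2 − 8.99) / (141.0 − 84.52) = 589.2/56.48 = 10.43

10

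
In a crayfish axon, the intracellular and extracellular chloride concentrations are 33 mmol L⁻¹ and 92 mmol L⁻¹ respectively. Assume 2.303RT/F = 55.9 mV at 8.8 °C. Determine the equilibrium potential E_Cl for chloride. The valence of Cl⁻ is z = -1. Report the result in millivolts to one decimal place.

E = (55.9/z) · log₁₀([Cl⁻]_out/[Cl⁻]_in) with z = -1.
For an anion, dividing by z = -1 reverses the sign.
= (55.9/-1) · log₁₀(92/33) = -55.90 · log₁₀(2.788)
= -55.90 · (0.4453) = -24.89 mV

-24.9 mV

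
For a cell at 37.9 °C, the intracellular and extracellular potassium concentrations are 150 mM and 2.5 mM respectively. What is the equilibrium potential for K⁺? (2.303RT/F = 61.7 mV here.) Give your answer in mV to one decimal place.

-109.7 mV

E = (61.7/z) · log₁₀([K⁺]_out/[K⁺]_in) with z = +1.
= (61.7/1) · log₁₀(2.5/150) = 61.70 · log₁₀(0.01667)
= 61.70 · (-1.7782) = -109.71 mV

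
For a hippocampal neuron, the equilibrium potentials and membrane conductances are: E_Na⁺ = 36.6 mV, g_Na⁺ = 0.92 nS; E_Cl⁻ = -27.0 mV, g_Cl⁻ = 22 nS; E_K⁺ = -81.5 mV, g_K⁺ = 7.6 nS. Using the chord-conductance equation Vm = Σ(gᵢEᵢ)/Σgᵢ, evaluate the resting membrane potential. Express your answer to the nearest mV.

Σ gᵢEᵢ = 0.92·(36.6) + 22·(-27.0) + 7.6·(-81.5) = -1179.73
Σ gᵢ = 0.92 + 22 + 7.6 = 30.52
Vm = -1179.73 / 30.52 = -38.65 mV

-39 mV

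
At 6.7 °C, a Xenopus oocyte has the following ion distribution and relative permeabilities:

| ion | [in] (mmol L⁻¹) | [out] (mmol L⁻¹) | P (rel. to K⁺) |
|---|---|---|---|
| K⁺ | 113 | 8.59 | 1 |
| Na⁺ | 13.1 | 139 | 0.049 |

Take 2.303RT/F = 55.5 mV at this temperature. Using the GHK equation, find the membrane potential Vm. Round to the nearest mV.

Vm = 55.5 · log₁₀[(Σ P·[cation]ₒ + Σ P·[anion]ᵢ) / (Σ P·[cation]ᵢ + Σ P·[anion]ₒ)]
Numerator = 1×8.59 + 0.049×139 = 15.4
Denominator = 1×113 + 0.049×13.1 = 113.6
Vm = 55.5 · log₁₀(0.13552) = 55.5 × (-0.8680) = -48.17 mV

-48 mV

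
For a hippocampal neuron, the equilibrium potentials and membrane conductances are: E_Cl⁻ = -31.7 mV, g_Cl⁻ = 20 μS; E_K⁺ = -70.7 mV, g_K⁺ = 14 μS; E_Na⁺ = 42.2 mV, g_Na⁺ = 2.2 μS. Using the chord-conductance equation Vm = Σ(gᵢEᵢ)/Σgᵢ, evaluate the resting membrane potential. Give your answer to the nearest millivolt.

-42 mV

Σ gᵢEᵢ = 20·(-31.7) + 14·(-70.7) + 2.2·(42.2) = -1530.96
Σ gᵢ = 20 + 14 + 2.2 = 36.2
Vm = -1530.96 / 36.2 = -42.29 mV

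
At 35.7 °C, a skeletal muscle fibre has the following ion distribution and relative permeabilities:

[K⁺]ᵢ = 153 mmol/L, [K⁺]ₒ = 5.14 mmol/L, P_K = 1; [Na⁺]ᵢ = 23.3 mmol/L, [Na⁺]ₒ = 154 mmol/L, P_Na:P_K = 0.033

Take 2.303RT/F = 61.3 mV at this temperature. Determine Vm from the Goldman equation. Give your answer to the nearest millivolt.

Vm = 61.3 · log₁₀[(Σ P·[cation]ₒ + Σ P·[anion]ᵢ) / (Σ P·[cation]ᵢ + Σ P·[anion]ₒ)]
Numerator = 1×5.14 + 0.033×154 = 10.22
Denominator = 1×153 + 0.033×23.3 = 153.8
Vm = 61.3 · log₁₀(0.066476) = 61.3 × (-1.1773) = -72.17 mV

-72 mV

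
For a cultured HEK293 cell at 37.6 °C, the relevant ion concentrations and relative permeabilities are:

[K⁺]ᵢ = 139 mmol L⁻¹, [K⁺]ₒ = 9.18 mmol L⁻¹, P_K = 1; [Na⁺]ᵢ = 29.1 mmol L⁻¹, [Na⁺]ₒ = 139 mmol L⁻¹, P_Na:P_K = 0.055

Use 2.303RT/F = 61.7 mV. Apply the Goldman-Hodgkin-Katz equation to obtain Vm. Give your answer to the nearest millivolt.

-57 mV

Vm = 61.7 · log₁₀[(Σ P·[cation]ₒ + Σ P·[anion]ᵢ) / (Σ P·[cation]ᵢ + Σ P·[anion]ₒ)]
Numerator = 1×9.18 + 0.055×139 = 16.82
Denominator = 1×139 + 0.055×29.1 = 140.6
Vm = 61.7 · log₁₀(0.11967) = 61.7 × (-0.9220) = -56.89 mV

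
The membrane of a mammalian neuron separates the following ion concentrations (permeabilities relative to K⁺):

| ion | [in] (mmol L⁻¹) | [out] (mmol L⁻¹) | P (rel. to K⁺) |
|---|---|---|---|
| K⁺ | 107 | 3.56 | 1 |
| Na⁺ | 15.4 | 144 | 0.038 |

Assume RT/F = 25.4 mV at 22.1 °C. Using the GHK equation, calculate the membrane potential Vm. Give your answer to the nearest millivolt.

-63 mV

Vm = 25.4 · ln[(Σ P·[cation]ₒ + Σ P·[anion]ᵢ) / (Σ P·[cation]ᵢ + Σ P·[anion]ₒ)]
Numerator = 1×3.56 + 0.038×144 = 9.032
Denominator = 1×107 + 0.038×15.4 = 107.6
Vm = 25.4 · ln(0.083952) = 25.4 × (-2.4775) = -62.93 mV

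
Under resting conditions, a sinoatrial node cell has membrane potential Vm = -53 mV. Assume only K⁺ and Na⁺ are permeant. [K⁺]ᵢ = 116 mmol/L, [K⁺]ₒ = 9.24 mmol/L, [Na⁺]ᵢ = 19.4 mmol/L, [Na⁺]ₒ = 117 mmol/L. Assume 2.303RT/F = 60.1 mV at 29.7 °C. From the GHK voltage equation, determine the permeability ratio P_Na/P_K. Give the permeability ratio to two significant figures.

Let α = P_Na/P_K. GHK: Vm = 60.1·log₁₀[(Kₒ + α·Naₒ)/(Kᵢ + α·Naᵢ)].
10^(Vm/60.1) = 10^(-53.0/60.1) = 0.13126
So 0.13126·(Kᵢ + α·Naᵢ) = Kₒ + α·Naₒ → α = (0.13126·116.0 − 9.24) / (117.0 − 0.13126·19.4)
α = (15.23 − 9.24) / (117.0 − 2.546) = 5.986/114.5 = 0.0523

0.052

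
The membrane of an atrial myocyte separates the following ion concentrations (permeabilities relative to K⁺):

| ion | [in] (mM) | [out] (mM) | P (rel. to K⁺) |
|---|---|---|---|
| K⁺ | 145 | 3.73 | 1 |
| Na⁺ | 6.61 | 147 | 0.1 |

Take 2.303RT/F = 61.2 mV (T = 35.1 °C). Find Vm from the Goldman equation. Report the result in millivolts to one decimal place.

-54.9 mV

Vm = 61.2 · log₁₀[(Σ P·[cation]ₒ + Σ P·[anion]ᵢ) / (Σ P·[cation]ᵢ + Σ P·[anion]ₒ)]
Numerator = 1×3.73 + 0.1×147 = 18.43
Denominator = 1×145 + 0.1×6.61 = 145.7
Vm = 61.2 · log₁₀(0.12653) = 61.2 × (-0.8978) = -54.95 mV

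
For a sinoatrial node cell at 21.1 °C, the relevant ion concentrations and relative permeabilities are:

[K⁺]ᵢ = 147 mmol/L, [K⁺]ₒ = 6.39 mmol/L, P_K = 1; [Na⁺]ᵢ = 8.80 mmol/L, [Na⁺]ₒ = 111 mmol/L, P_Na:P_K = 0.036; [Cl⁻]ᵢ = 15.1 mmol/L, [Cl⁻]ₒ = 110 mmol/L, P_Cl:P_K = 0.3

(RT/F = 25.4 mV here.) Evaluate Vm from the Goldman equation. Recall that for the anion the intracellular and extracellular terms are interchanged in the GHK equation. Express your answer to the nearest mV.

-63 mV

Vm = 25.4 · ln[(Σ P·[cation]ₒ + Σ P·[anion]ᵢ) / (Σ P·[cation]ᵢ + Σ P·[anion]ₒ)]
Numerator = 1×6.39 + 0.036×111 + 0.3×15.1 = 14.92
Denominator = 1×147 + 0.036×8.80 + 0.3×110 = 180.3
Vm = 25.4 · ln(0.082721) = 25.4 × (-2.4923) = -63.30 mV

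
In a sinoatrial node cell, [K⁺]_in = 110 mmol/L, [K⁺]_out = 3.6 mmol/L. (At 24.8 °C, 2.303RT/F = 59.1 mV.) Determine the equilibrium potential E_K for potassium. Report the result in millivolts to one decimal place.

-87.8 mV

E = (59.1/z) · log₁₀([K⁺]_out/[K⁺]_in) with z = +1.
= (59.1/1) · log₁₀(3.6/110) = 59.10 · log₁₀(0.03273)
= 59.10 · (-1.4851) = -87.77 mV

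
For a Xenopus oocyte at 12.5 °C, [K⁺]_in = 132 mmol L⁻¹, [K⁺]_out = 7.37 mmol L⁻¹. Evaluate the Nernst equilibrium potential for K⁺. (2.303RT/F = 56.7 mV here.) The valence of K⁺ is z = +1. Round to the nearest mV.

E = (56.7/z) · log₁₀([K⁺]_out/[K⁺]_in) with z = +1.
= (56.7/1) · log₁₀(7.37/132) = 56.70 · log₁₀(0.05583)
= 56.70 · (-1.2531) = -71.05 mV

-71 mV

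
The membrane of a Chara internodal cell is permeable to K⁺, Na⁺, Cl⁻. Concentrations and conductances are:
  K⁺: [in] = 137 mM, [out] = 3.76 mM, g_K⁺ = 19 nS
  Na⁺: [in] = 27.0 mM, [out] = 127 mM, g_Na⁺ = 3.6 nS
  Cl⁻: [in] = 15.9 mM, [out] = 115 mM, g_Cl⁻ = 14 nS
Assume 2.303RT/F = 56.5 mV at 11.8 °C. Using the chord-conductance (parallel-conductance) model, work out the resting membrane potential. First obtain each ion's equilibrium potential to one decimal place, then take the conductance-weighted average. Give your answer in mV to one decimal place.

-60.6 mV

E_K⁺ = (56.5/1)·log₁₀(3.76/137) = -88.2 mV
E_Na⁺ = (56.5/1)·log₁₀(127/27.0) = 38.0 mV
E_Cl⁻ = (56.5/-1)·log₁₀(115/15.9) = -48.6 mV
Vm = (Σ gᵢEᵢ)/(Σ gᵢ) = (19·-88.2 + 3.6·38.0 + 14·-48.6) / (19 + 3.6 + 14)
= -2219.40 / 36.6 = -60.64 mV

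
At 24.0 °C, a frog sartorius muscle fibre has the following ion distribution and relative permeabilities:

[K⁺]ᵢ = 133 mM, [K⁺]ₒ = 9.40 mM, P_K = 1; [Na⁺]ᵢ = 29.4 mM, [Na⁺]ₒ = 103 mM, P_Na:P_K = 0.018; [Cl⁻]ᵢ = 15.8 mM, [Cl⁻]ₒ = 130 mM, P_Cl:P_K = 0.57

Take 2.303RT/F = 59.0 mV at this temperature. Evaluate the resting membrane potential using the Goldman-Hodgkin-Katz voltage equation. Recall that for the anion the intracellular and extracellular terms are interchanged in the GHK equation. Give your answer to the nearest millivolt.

-60 mV

Vm = 59.0 · log₁₀[(Σ P·[cation]ₒ + Σ P·[anion]ᵢ) / (Σ P·[cation]ᵢ + Σ P·[anion]ₒ)]
Numerator = 1×9.40 + 0.018×103 + 0.57×15.8 = 20.26
Denominator = 1×133 + 0.018×29.4 + 0.57×130 = 207.6
Vm = 59.0 · log₁₀(0.097578) = 59.0 × (-1.0106) = -59.63 mV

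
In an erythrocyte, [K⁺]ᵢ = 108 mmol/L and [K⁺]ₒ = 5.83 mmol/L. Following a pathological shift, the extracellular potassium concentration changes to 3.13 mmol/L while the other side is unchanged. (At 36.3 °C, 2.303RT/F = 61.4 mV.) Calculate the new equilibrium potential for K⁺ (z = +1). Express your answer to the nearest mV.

After the shift: [K⁺]_out = 3.13, [K⁺]_in = 108 mmol/L.
E_new = (61.4/1)·log₁₀(3.13/108) = 61.40 · (-1.5379) = -94.43 mV

-94 mV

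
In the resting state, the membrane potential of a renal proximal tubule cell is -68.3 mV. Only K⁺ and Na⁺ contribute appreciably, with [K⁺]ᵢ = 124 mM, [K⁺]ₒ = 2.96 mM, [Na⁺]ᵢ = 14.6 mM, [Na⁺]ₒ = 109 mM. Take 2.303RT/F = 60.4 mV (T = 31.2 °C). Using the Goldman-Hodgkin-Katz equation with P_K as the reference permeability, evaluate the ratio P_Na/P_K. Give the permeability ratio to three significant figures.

Let α = P_Na/P_K. GHK: Vm = 60.4·log₁₀[(Kₒ + α·Naₒ)/(Kᵢ + α·Naᵢ)].
10^(Vm/60.4) = 10^(-68.3/60.4) = 0.073995
So 0.073995·(Kᵢ + α·Naᵢ) = Kₒ + α·Naₒ → α = (0.073995·124.0 − 2.96) / (109.0 − 0.073995·14.6)
α = (9.175 − 2.96) / (109.0 − 1.08) = 6.215/107.9 = 0.05759

0.0576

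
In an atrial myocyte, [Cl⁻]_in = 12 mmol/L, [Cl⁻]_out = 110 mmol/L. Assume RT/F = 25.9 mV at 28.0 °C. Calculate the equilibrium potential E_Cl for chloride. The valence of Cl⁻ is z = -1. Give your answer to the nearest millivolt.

E = (25.9/z) · ln([Cl⁻]_out/[Cl⁻]_in) with z = -1.
For an anion, dividing by z = -1 reverses the sign.
= (25.9/-1) · ln(110/12) = -25.90 · ln(9.167)
= -25.90 · (2.2156) = -57.38 mV

-57 mV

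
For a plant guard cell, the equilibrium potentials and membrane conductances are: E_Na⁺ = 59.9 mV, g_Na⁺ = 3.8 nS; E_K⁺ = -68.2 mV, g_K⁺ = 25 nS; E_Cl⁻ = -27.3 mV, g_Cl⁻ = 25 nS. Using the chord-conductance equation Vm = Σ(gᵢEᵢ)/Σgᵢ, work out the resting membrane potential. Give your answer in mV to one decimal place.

-40.1 mV

Σ gᵢEᵢ = 3.8·(59.9) + 25·(-68.2) + 25·(-27.3) = -2159.88
Σ gᵢ = 3.8 + 25 + 25 = 53.8
Vm = -2159.88 / 53.8 = -40.15 mV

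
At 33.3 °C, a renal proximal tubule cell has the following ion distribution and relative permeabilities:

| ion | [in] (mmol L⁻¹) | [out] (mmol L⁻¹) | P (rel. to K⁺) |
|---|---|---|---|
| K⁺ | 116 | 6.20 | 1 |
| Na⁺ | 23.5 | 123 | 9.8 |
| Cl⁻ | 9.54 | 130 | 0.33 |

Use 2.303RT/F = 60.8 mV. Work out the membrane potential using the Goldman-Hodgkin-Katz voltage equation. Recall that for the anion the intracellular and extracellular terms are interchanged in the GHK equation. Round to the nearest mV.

Vm = 60.8 · log₁₀[(Σ P·[cation]ₒ + Σ P·[anion]ᵢ) / (Σ P·[cation]ᵢ + Σ P·[anion]ₒ)]
Numerator = 1×6.20 + 9.8×123 + 0.33×9.54 = 1215
Denominator = 1×116 + 9.8×23.5 + 0.33×130 = 389.2
Vm = 60.8 · log₁₀(3.1211) = 60.8 × (0.4943) = 30.05 mV

30 mV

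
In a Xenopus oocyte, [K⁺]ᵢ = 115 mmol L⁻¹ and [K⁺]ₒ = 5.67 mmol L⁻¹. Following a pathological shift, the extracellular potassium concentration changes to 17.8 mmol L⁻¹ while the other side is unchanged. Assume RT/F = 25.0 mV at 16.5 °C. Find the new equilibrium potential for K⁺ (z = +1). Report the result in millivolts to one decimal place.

After the shift: [K⁺]_out = 17.8, [K⁺]_in = 115 mmol L⁻¹.
E_new = (25.0/1)·ln(17.8/115) = 25.00 · (-1.8657) = -46.64 mV

-46.6 mV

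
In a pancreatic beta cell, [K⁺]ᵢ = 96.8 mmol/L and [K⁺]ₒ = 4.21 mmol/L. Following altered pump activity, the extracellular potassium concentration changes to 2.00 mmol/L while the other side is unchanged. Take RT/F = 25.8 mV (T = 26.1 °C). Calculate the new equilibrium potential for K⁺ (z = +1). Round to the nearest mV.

After the shift: [K⁺]_out = 2.00, [K⁺]_in = 96.8 mmol/L.
E_new = (25.8/1)·ln(2.00/96.8) = 25.80 · (-3.8795) = -100.09 mV

-100 mV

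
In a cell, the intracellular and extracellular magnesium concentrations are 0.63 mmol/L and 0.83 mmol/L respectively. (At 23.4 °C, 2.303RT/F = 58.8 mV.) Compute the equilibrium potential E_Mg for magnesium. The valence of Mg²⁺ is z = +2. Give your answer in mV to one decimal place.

3.5 mV

E = (58.8/z) · log₁₀([Mg²⁺]_out/[Mg²⁺]_in) with z = +2.
= (58.8/2) · log₁₀(0.83/0.63) = 29.40 · log₁₀(1.317)
= 29.40 · (0.1197) = 3.52 mV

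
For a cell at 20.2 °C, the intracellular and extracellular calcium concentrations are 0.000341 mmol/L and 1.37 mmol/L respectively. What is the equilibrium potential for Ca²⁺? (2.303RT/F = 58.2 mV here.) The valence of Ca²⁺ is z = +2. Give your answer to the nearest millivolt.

E = (58.2/z) · log₁₀([Ca²⁺]_out/[Ca²⁺]_in) with z = +2.
= (58.2/2) · log₁₀(1.37/0.000341) = 29.10 · log₁₀(4018)
= 29.10 · (3.6040) = 104.88 mV

105 mV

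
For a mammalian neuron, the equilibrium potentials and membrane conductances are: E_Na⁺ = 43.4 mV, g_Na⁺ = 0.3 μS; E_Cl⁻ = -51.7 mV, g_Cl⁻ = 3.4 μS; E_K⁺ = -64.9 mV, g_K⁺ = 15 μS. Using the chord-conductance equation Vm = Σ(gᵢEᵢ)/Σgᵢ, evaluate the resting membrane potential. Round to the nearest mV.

-61 mV

Σ gᵢEᵢ = 0.3·(43.4) + 3.4·(-51.7) + 15·(-64.9) = -1136.26
Σ gᵢ = 0.3 + 3.4 + 15 = 18.7
Vm = -1136.26 / 18.7 = -60.76 mV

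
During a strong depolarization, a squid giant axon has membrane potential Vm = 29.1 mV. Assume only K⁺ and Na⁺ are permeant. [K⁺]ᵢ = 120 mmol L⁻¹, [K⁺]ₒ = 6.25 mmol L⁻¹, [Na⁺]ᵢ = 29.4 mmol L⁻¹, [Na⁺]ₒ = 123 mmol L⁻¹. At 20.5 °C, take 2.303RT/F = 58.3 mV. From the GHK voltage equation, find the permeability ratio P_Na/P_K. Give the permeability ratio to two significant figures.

12

Let α = P_Na/P_K. GHK: Vm = 58.3·log₁₀[(Kₒ + α·Naₒ)/(Kᵢ + α·Naᵢ)].
10^(Vm/58.3) = 10^(29.1/58.3) = 3.156
So 3.156·(Kᵢ + α·Naᵢ) = Kₒ + α·Naₒ → α = (3.156·120.0 − 6.25) / (123.0 − 3.156·29.4)
α = (378.7 − 6.25) / (123.0 − 92.79) = 372.5/30.21 = 12.33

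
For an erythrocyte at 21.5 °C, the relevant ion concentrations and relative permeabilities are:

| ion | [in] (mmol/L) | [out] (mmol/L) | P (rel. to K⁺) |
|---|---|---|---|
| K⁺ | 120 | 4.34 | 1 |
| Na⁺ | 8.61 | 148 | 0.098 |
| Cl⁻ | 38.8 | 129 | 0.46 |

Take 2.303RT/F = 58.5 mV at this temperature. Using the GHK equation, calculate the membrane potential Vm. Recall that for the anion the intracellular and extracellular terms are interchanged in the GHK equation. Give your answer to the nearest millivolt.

-40 mV

Vm = 58.5 · log₁₀[(Σ P·[cation]ₒ + Σ P·[anion]ᵢ) / (Σ P·[cation]ᵢ + Σ P·[anion]ₒ)]
Numerator = 1×4.34 + 0.098×148 + 0.46×38.8 = 36.69
Denominator = 1×120 + 0.098×8.61 + 0.46×129 = 180.2
Vm = 58.5 · log₁₀(0.20364) = 58.5 × (-0.6911) = -40.43 mV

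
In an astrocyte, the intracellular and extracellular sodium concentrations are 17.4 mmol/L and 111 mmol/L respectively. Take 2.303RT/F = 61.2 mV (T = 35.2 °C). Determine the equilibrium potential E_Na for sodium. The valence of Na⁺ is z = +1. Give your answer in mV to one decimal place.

E = (61.2/z) · log₁₀([Na⁺]_out/[Na⁺]_in) with z = +1.
= (61.2/1) · log₁₀(111/17.4) = 61.20 · log₁₀(6.379)
= 61.20 · (0.8048) = 49.25 mV

49.3 mV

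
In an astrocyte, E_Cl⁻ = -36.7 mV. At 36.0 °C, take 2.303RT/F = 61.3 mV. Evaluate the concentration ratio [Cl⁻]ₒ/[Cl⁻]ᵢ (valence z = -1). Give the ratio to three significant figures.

log₁₀([out]/[in]) = E·z/(61.3) = -36.7 × -1 / 61.3 = 0.5987
[out]/[in] = 10^(0.5987) = 3.969

3.97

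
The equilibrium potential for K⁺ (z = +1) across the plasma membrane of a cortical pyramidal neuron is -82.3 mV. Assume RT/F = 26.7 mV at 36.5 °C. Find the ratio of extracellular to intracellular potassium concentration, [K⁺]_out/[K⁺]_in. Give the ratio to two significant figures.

ln([out]/[in]) = E·z/(26.7) = -82.3 × 1 / 26.7 = -3.0824
[out]/[in] = e^(-3.0824) = 0.04585

0.046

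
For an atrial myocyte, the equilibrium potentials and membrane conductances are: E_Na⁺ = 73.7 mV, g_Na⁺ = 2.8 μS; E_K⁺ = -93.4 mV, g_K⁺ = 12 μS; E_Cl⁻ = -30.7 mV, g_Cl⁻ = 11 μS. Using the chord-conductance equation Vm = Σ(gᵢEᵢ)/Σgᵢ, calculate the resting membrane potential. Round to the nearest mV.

-49 mV

Σ gᵢEᵢ = 2.8·(73.7) + 12·(-93.4) + 11·(-30.7) = -1252.14
Σ gᵢ = 2.8 + 12 + 11 = 25.8
Vm = -1252.14 / 25.8 = -48.53 mV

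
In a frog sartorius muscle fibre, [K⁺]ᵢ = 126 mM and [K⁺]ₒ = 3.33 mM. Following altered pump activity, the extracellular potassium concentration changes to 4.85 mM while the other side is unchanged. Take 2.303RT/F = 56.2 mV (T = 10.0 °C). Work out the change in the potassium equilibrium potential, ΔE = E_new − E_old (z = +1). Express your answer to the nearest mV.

9 mV

E_old = (56.2/1)·log₁₀(3.33/126) = -88.68 mV
E_new = (56.2/1)·log₁₀(4.85/126) = -79.50 mV
ΔE = -79.50 − (-88.68) = 9.18 mV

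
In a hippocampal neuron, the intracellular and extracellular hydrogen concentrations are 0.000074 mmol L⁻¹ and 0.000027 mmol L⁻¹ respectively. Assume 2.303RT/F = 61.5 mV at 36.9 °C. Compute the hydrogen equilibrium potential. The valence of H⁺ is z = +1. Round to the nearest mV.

-27 mV

E = (61.5/z) · log₁₀([H⁺]_out/[H⁺]_in) with z = +1.
= (61.5/1) · log₁₀(0.000027/0.000074) = 61.50 · log₁₀(0.3649)
= 61.50 · (-0.4379) = -26.93 mV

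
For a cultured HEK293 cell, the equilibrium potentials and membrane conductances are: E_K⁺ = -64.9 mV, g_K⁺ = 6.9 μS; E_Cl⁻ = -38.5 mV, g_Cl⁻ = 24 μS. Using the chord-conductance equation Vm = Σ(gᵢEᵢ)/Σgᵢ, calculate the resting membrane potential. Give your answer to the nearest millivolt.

-44 mV

Σ gᵢEᵢ = 6.9·(-64.9) + 24·(-38.5) = -1371.81
Σ gᵢ = 6.9 + 24 = 30.9
Vm = -1371.81 / 30.9 = -44.40 mV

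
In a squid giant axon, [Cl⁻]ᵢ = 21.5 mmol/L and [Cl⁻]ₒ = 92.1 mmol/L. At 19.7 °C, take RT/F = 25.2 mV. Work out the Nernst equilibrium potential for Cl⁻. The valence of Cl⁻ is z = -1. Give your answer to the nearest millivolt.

E = (25.2/z) · ln([Cl⁻]_out/[Cl⁻]_in) with z = -1.
For an anion, dividing by z = -1 reverses the sign.
= (25.2/-1) · ln(92.1/21.5) = -25.20 · ln(4.284)
= -25.20 · (1.4548) = -36.66 mV

-37 mV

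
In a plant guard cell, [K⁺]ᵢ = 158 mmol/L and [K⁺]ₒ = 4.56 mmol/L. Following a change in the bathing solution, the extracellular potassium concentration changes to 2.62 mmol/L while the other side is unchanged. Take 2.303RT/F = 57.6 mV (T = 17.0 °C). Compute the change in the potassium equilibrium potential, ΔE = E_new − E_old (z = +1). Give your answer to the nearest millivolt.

-14 mV

E_old = (57.6/1)·log₁₀(4.56/158) = -88.69 mV
E_new = (57.6/1)·log₁₀(2.62/158) = -102.55 mV
ΔE = -102.55 − (-88.69) = -13.86 mV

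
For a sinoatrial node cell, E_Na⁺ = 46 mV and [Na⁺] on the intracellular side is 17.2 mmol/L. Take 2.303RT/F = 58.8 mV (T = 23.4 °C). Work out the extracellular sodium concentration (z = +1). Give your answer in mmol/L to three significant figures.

104 mmol/L

Nernst: E = (58.8/1) · log₁₀([out]/[in]), so log₁₀([out]/[in]) = 46.0 × 1 / 58.8 = 0.7823.
[out]/[in] = 10^(0.7823) = 6.058.
[out] = 6.058 × 17.2 = 104.2 mmol/L.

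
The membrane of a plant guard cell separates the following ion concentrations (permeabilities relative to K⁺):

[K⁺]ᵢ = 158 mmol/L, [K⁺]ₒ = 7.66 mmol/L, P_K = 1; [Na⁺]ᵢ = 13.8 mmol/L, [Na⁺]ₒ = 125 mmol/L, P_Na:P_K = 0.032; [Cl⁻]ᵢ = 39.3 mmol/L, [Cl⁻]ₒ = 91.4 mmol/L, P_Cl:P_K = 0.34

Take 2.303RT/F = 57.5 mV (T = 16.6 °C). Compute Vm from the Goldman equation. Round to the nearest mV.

Vm = 57.5 · log₁₀[(Σ P·[cation]ₒ + Σ P·[anion]ᵢ) / (Σ P·[cation]ᵢ + Σ P·[anion]ₒ)]
Numerator = 1×7.66 + 0.032×125 + 0.34×39.3 = 25.02
Denominator = 1×158 + 0.032×13.8 + 0.34×91.4 = 189.5
Vm = 57.5 · log₁₀(0.13203) = 57.5 × (-0.8793) = -50.56 mV

-51 mV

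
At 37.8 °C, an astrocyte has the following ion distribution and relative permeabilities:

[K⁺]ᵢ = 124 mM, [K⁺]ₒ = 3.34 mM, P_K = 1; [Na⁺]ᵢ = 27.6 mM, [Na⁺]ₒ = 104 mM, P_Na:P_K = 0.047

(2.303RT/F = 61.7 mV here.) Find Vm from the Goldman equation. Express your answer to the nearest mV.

Vm = 61.7 · log₁₀[(Σ P·[cation]ₒ + Σ P·[anion]ᵢ) / (Σ P·[cation]ᵢ + Σ P·[anion]ₒ)]
Numerator = 1×3.34 + 0.047×104 = 8.228
Denominator = 1×124 + 0.047×27.6 = 125.3
Vm = 61.7 · log₁₀(0.065668) = 61.7 × (-1.1826) = -72.97 mV

-73 mV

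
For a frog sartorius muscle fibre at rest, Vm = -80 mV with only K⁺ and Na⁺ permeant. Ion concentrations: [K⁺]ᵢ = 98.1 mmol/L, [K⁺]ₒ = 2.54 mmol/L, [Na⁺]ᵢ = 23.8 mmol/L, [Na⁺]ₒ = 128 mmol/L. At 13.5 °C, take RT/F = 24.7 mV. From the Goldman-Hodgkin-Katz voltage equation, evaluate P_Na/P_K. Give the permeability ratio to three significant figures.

Let α = P_Na/P_K. GHK: Vm = 24.7·ln[(Kₒ + α·Naₒ)/(Kᵢ + α·Naᵢ)].
e^(Vm/24.7) = e^(-80.0/24.7) = 0.039208
So 0.039208·(Kᵢ + α·Naᵢ) = Kₒ + α·Naₒ → α = (0.039208·98.1 − 2.54) / (128.0 − 0.039208·23.8)
α = (3.846 − 2.54) / (128.0 − 0.9332) = 1.306/127.1 = 0.01028

0.0103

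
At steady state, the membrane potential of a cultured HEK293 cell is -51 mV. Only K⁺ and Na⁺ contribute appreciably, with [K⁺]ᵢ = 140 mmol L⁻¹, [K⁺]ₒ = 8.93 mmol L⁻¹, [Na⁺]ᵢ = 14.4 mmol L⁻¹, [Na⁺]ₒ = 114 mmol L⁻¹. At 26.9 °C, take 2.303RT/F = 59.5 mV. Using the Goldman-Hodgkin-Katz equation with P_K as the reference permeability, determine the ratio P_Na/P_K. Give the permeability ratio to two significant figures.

0.094

Let α = P_Na/P_K. GHK: Vm = 59.5·log₁₀[(Kₒ + α·Naₒ)/(Kᵢ + α·Naᵢ)].
10^(Vm/59.5) = 10^(-51.0/59.5) = 0.13895
So 0.13895·(Kᵢ + α·Naᵢ) = Kₒ + α·Naₒ → α = (0.13895·140.0 − 8.93) / (114.0 − 0.13895·14.4)
α = (19.45 − 8.93) / (114.0 − 2.001) = 10.52/112 = 0.09396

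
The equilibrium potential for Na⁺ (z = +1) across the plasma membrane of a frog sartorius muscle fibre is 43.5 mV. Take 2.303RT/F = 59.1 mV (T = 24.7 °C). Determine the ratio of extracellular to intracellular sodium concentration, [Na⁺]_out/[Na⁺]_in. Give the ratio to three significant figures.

log₁₀([out]/[in]) = E·z/(59.1) = 43.5 × 1 / 59.1 = 0.7360
[out]/[in] = 10^(0.7360) = 5.446

5.45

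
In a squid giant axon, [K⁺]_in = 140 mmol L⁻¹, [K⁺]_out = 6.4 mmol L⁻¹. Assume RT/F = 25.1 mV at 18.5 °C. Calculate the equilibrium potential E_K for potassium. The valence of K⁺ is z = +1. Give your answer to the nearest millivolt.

-77 mV

E = (25.1/z) · ln([K⁺]_out/[K⁺]_in) with z = +1.
= (25.1/1) · ln(6.4/140) = 25.10 · ln(0.04571)
= 25.10 · (-3.0853) = -77.44 mV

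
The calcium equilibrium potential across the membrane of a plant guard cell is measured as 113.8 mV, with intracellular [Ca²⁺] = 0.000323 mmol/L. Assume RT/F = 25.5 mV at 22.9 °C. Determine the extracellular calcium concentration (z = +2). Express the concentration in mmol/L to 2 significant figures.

Nernst: E = (25.5/2) · ln([out]/[in]), so ln([out]/[in]) = 113.8 × 2 / 25.5 = 8.9255.
[out]/[in] = e^(8.9255) = 7521.
[out] = 7521 × 0.000323 = 2.429 mmol/L.

2.4 mmol/L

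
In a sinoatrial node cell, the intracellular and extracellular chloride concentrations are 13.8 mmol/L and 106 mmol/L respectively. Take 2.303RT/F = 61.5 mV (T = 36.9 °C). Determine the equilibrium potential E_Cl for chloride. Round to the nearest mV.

-54 mV

E = (61.5/z) · log₁₀([Cl⁻]_out/[Cl⁻]_in) with z = -1.
For an anion, dividing by z = -1 reverses the sign.
= (61.5/-1) · log₁₀(106/13.8) = -61.50 · log₁₀(7.681)
= -61.50 · (0.8854) = -54.45 mV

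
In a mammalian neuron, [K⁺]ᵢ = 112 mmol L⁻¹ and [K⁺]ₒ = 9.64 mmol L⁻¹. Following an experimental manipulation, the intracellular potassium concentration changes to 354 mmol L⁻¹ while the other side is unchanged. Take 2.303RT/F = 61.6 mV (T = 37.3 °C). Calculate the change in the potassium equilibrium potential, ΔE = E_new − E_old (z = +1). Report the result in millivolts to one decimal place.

E_old = (61.6/1)·log₁₀(9.64/112) = -65.61 mV
E_new = (61.6/1)·log₁₀(9.64/354) = -96.40 mV
ΔE = -96.40 − (-65.61) = -30.79 mV

-30.8 mV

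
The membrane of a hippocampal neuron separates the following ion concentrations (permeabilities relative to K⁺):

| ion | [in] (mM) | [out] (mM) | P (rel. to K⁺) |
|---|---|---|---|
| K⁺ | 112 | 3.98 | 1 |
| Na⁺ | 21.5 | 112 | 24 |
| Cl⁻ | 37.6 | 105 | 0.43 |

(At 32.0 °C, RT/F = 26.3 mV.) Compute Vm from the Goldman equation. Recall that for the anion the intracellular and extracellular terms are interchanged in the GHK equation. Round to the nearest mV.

Vm = 26.3 · ln[(Σ P·[cation]ₒ + Σ P·[anion]ᵢ) / (Σ P·[cation]ᵢ + Σ P·[anion]ₒ)]
Numerator = 1×3.98 + 24×112 + 0.43×37.6 = 2708
Denominator = 1×112 + 24×21.5 + 0.43×105 = 673.1
Vm = 26.3 · ln(4.0231) = 26.3 × (1.3921) = 36.61 mV

37 mV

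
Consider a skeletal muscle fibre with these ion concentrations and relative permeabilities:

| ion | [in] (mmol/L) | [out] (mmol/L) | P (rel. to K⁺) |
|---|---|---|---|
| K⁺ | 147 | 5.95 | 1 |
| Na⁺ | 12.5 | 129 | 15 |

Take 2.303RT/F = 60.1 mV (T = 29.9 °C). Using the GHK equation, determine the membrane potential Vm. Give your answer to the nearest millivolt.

46 mV

Vm = 60.1 · log₁₀[(Σ P·[cation]ₒ + Σ P·[anion]ᵢ) / (Σ P·[cation]ᵢ + Σ P·[anion]ₒ)]
Numerator = 1×5.95 + 15×129 = 1941
Denominator = 1×147 + 15×12.5 = 334.5
Vm = 60.1 · log₁₀(5.8025) = 60.1 × (0.7636) = 45.89 mV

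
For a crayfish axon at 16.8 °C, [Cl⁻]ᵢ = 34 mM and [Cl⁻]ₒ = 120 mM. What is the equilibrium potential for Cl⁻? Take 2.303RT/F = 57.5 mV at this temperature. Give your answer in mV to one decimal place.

E = (57.5/z) · log₁₀([Cl⁻]_out/[Cl⁻]_in) with z = -1.
For an anion, dividing by z = -1 reverses the sign.
= (57.5/-1) · log₁₀(120/34) = -57.50 · log₁₀(3.529)
= -57.50 · (0.5477) = -31.49 mV

-31.5 mV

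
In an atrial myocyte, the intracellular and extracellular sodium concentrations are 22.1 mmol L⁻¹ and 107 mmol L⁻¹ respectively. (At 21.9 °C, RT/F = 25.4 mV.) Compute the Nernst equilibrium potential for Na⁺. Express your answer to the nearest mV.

E = (25.4/z) · ln([Na⁺]_out/[Na⁺]_in) with z = +1.
= (25.4/1) · ln(107/22.1) = 25.40 · ln(4.842)
= 25.40 · (1.5773) = 40.06 mV

40 mV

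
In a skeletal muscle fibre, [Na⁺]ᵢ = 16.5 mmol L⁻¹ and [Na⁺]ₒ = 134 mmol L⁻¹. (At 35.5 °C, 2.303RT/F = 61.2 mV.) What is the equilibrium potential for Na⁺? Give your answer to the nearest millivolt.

E = (61.2/z) · log₁₀([Na⁺]_out/[Na⁺]_in) with z = +1.
= (61.2/1) · log₁₀(134/16.5) = 61.20 · log₁₀(8.121)
= 61.20 · (0.9096) = 55.67 mV

56 mV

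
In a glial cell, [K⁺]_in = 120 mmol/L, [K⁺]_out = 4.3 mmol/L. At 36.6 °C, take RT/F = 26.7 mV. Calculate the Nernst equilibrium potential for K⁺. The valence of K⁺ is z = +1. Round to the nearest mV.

-89 mV

E = (26.7/z) · ln([K⁺]_out/[K⁺]_in) with z = +1.
= (26.7/1) · ln(4.3/120) = 26.70 · ln(0.03583)
= 26.70 · (-3.3289) = -88.88 mV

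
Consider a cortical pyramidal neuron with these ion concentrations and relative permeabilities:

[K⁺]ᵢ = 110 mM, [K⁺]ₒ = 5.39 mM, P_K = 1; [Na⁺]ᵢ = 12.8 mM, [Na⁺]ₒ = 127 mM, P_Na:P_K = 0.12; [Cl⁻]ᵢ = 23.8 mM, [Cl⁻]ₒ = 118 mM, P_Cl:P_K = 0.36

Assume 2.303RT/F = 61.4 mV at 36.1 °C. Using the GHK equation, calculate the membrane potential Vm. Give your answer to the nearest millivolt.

Vm = 61.4 · log₁₀[(Σ P·[cation]ₒ + Σ P·[anion]ᵢ) / (Σ P·[cation]ᵢ + Σ P·[anion]ₒ)]
Numerator = 1×5.39 + 0.12×127 + 0.36×23.8 = 29.2
Denominator = 1×110 + 0.12×12.8 + 0.36×118 = 154
Vm = 61.4 · log₁₀(0.18958) = 61.4 × (-0.7222) = -44.34 mV

-44 mV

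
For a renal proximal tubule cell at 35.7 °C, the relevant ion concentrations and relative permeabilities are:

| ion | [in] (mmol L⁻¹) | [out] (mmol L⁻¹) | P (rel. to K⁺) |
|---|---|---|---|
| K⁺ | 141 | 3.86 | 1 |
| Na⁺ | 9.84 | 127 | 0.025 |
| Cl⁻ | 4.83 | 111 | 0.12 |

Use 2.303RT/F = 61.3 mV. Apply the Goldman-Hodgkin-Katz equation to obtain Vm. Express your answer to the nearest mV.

-80 mV

Vm = 61.3 · log₁₀[(Σ P·[cation]ₒ + Σ P·[anion]ᵢ) / (Σ P·[cation]ᵢ + Σ P·[anion]ₒ)]
Numerator = 1×3.86 + 0.025×127 + 0.12×4.83 = 7.615
Denominator = 1×141 + 0.025×9.84 + 0.12×111 = 154.6
Vm = 61.3 · log₁₀(0.049264) = 61.3 × (-1.3075) = -80.15 mV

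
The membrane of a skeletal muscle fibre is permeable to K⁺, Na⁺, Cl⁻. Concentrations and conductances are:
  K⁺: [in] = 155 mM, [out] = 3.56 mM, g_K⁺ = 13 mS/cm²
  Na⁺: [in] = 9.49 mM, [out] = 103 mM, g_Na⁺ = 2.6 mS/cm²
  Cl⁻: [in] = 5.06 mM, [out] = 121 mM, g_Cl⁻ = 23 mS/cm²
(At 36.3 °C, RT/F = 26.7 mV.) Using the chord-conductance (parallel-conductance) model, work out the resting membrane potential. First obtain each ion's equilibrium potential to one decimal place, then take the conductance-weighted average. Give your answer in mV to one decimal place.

E_K⁺ = (26.7/1)·ln(3.56/155) = -100.8 mV
E_Na⁺ = (26.7/1)·ln(103/9.49) = 63.7 mV
E_Cl⁻ = (26.7/-1)·ln(121/5.06) = -84.8 mV
Vm = (Σ gᵢEᵢ)/(Σ gᵢ) = (13·-100.8 + 2.6·63.7 + 23·-84.8) / (13 + 2.6 + 23)
= -3095.18 / 38.6 = -80.19 mV

-80.2 mV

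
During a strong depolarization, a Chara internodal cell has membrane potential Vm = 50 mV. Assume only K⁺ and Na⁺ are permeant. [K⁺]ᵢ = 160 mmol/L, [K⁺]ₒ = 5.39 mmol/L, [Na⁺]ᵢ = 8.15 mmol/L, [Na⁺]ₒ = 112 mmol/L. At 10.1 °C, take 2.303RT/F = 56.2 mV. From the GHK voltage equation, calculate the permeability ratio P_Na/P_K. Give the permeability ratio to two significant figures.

25

Let α = P_Na/P_K. GHK: Vm = 56.2·log₁₀[(Kₒ + α·Naₒ)/(Kᵢ + α·Naᵢ)].
10^(Vm/56.2) = 10^(50.0/56.2) = 7.7567
So 7.7567·(Kᵢ + α·Naᵢ) = Kₒ + α·Naₒ → α = (7.7567·160.0 − 5.39) / (112.0 − 7.7567·8.15)
α = (1241 − 5.39) / (112.0 − 63.22) = 1236/48.78 = 25.33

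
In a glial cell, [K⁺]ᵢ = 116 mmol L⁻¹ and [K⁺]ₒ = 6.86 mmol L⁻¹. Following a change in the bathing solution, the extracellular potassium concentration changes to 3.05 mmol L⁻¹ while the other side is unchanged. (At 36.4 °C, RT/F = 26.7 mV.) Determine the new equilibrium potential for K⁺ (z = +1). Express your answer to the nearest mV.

-97 mV

After the shift: [K⁺]_out = 3.05, [K⁺]_in = 116 mmol L⁻¹.
E_new = (26.7/1)·ln(3.05/116) = 26.70 · (-3.6384) = -97.15 mV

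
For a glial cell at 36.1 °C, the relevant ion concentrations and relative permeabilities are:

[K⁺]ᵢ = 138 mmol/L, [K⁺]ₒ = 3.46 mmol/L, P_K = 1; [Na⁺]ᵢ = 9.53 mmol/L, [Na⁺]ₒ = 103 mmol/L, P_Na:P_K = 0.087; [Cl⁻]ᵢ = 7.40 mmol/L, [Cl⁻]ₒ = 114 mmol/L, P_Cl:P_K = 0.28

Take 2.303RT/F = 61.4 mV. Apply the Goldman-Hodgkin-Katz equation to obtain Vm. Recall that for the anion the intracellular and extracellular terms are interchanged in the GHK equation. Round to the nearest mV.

Vm = 61.4 · log₁₀[(Σ P·[cation]ₒ + Σ P·[anion]ᵢ) / (Σ P·[cation]ᵢ + Σ P·[anion]ₒ)]
Numerator = 1×3.46 + 0.087×103 + 0.28×7.40 = 14.49
Denominator = 1×138 + 0.087×9.53 + 0.28×114 = 170.7
Vm = 61.4 · log₁₀(0.084879) = 61.4 × (-1.0712) = -65.77 mV

-66 mV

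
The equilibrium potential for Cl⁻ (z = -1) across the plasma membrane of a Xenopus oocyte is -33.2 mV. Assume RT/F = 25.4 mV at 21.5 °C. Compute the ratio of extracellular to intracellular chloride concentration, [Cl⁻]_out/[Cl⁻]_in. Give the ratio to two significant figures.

3.7

ln([out]/[in]) = E·z/(25.4) = -33.2 × -1 / 25.4 = 1.3071
[out]/[in] = e^(1.3071) = 3.695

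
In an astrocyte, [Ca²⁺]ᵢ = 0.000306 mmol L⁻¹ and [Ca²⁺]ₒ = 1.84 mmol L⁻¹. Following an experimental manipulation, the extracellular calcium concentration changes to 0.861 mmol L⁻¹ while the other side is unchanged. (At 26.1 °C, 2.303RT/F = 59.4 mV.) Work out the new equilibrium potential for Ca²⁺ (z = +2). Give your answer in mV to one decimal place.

After the shift: [Ca²⁺]_out = 0.861, [Ca²⁺]_in = 0.000306 mmol L⁻¹.
E_new = (59.4/2)·log₁₀(0.861/0.000306) = 29.70 · (3.4493) = 102.44 mV

102.4 mV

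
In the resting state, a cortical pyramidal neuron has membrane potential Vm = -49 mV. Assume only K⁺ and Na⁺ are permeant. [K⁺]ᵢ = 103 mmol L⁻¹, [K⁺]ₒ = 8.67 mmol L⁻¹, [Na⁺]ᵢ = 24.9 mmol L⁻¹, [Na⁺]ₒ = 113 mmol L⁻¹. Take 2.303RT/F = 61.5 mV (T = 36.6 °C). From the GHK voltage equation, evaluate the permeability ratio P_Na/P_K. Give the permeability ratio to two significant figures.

Let α = P_Na/P_K. GHK: Vm = 61.5·log₁₀[(Kₒ + α·Naₒ)/(Kᵢ + α·Naᵢ)].
10^(Vm/61.5) = 10^(-49.0/61.5) = 0.15968
So 0.15968·(Kᵢ + α·Naᵢ) = Kₒ + α·Naₒ → α = (0.15968·103.0 − 8.67) / (113.0 − 0.15968·24.9)
α = (16.45 − 8.67) / (113.0 − 3.976) = 7.777/109 = 0.07133

0.071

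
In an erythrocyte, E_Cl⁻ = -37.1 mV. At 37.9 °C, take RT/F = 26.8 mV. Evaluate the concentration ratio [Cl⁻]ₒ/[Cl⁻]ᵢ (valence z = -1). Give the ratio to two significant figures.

ln([out]/[in]) = E·z/(26.8) = -37.1 × -1 / 26.8 = 1.3843
[out]/[in] = e^(1.3843) = 3.992

4.0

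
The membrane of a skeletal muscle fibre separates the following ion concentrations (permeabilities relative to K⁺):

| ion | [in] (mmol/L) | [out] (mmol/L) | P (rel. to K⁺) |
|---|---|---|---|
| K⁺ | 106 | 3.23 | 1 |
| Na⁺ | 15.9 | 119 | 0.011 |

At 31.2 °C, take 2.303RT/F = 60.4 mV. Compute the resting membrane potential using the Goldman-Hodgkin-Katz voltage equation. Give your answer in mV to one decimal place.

-82.7 mV

Vm = 60.4 · log₁₀[(Σ P·[cation]ₒ + Σ P·[anion]ᵢ) / (Σ P·[cation]ᵢ + Σ P·[anion]ₒ)]
Numerator = 1×3.23 + 0.011×119 = 4.539
Denominator = 1×106 + 0.011×15.9 = 106.2
Vm = 60.4 · log₁₀(0.04275) = 60.4 × (-1.3691) = -82.69 mV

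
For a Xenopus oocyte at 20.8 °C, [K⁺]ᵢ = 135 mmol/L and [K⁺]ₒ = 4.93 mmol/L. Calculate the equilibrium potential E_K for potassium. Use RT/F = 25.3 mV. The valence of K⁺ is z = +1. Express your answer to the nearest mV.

E = (25.3/z) · ln([K⁺]_out/[K⁺]_in) with z = +1.
= (25.3/1) · ln(4.93/135) = 25.30 · ln(0.03652)
= 25.30 · (-3.3099) = -83.74 mV

-84 mV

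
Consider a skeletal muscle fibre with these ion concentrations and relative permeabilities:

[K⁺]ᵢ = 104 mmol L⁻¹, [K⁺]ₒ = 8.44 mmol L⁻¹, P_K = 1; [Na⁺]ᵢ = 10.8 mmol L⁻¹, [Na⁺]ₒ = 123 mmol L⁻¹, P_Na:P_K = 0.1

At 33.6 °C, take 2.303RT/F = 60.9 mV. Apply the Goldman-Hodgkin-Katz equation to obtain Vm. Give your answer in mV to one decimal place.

Vm = 60.9 · log₁₀[(Σ P·[cation]ₒ + Σ P·[anion]ᵢ) / (Σ P·[cation]ᵢ + Σ P·[anion]ₒ)]
Numerator = 1×8.44 + 0.1×123 = 20.74
Denominator = 1×104 + 0.1×10.8 = 105.1
Vm = 60.9 · log₁₀(0.19737) = 60.9 × (-0.7047) = -42.92 mV

-42.9 mV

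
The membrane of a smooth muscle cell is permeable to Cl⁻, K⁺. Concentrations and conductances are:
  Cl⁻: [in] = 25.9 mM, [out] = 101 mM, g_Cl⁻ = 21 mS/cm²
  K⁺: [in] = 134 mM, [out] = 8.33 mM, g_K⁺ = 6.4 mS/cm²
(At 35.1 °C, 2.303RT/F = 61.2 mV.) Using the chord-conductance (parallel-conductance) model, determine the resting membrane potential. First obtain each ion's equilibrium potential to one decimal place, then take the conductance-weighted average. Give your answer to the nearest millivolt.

E_Cl⁻ = (61.2/-1)·log₁₀(101/25.9) = -36.2 mV
E_K⁺ = (61.2/1)·log₁₀(8.33/134) = -73.8 mV
Vm = (Σ gᵢEᵢ)/(Σ gᵢ) = (21·-36.2 + 6.4·-73.8) / (21 + 6.4)
= -1232.52 / 27.4 = -44.98 mV

-45 mV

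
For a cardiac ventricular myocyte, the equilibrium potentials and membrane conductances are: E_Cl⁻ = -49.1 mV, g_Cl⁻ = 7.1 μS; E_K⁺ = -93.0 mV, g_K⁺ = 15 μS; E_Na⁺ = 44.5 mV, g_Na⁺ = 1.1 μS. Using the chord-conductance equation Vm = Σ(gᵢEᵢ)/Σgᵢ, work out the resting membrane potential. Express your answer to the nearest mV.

Σ gᵢEᵢ = 7.1·(-49.1) + 15·(-93.0) + 1.1·(44.5) = -1694.66
Σ gᵢ = 7.1 + 15 + 1.1 = 23.2
Vm = -1694.66 / 23.2 = -73.05 mV

-73 mV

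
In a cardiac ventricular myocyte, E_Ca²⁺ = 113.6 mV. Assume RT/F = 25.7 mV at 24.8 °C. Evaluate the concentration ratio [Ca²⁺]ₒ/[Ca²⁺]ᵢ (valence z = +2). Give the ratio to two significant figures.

6900

ln([out]/[in]) = E·z/(25.7) = 113.6 × 2 / 25.7 = 8.8405
[out]/[in] = e^(8.8405) = 6908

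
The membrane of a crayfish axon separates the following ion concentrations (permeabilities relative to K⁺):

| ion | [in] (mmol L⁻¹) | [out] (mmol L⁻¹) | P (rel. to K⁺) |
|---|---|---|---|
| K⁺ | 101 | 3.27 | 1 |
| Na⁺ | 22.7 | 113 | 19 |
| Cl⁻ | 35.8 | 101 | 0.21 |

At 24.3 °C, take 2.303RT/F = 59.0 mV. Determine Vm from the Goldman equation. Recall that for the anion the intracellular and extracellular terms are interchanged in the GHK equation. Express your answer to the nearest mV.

Vm = 59.0 · log₁₀[(Σ P·[cation]ₒ + Σ P·[anion]ᵢ) / (Σ P·[cation]ᵢ + Σ P·[anion]ₒ)]
Numerator = 1×3.27 + 19×113 + 0.21×35.8 = 2158
Denominator = 1×101 + 19×22.7 + 0.21×101 = 553.5
Vm = 59.0 · log₁₀(3.8984) = 59.0 × (0.5909) = 34.86 mV

35 mV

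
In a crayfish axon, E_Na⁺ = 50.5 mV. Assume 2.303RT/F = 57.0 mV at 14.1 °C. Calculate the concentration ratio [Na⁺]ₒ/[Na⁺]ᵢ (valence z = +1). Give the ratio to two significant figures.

log₁₀([out]/[in]) = E·z/(57.0) = 50.5 × 1 / 57.0 = 0.8860
[out]/[in] = 10^(0.8860) = 7.691

7.7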